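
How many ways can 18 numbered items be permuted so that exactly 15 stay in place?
Choose the 15 fixed points C(18,15) = 816, derange the rest: !3 = Σ_{j=0}^{3} (-1)^j·3!/j! = 6 - 6 + 3 - 1 = 2. Product = 816 × 2 = 1632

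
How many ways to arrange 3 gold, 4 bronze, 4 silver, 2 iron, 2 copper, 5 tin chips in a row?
20! / (3! × 4! × 4! × 2! × 2! × 5!) = 1466593128000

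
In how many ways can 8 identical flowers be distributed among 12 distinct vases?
C(8+12-1, 12-1) = C(19, 11) = 75582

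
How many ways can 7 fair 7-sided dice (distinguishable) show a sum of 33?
Coefficient of x^33 in (x + x² + ... + x^7)^7. By inclusion-exclusion on dice exceeding 7: Σ_j (-1)^j C(7,j)·C(33-1-7j, 6) = C(7,0)·C(32,6) - C(7,1)·C(25,6) + C(7,2)·C(18,6) - C(7,3)·C(11,6) = 1·906192 - 7·177100 + 21·18564 - 35·462 = 40166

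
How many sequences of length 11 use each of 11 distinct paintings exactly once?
11! = 39916800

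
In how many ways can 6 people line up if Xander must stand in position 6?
Fix one position: (6-1)! = 120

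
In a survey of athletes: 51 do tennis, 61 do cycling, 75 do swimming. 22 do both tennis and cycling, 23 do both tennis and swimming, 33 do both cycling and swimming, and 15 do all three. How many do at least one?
|A∪B∪C| = 51+61+75-22-23-33+15 = 124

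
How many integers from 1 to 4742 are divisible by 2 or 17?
⌊4742/2⌋ + ⌊4742/17⌋ - ⌊4742/34⌋ = 2371 + 278 - 139 = 2510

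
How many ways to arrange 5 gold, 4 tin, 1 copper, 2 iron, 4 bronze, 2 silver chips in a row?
18! / (5! × 4! × 1! × 2! × 4! × 2!) = 23156733600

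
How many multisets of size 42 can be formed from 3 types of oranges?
C(42+3-1, 3-1) = C(44, 2) = 946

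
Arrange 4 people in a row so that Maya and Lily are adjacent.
Treat as block: (4-1)! × 2! = 6 × 2 = 12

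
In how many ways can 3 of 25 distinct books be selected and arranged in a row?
P(25,3) = 25!/(25-3)! = 13800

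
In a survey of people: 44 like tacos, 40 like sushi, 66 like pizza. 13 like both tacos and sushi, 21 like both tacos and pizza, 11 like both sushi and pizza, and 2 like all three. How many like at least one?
|A∪B∪C| = 44+40+66-13-21-11+2 = 107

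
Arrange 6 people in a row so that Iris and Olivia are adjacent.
Treat as block: (6-1)! × 2! = 120 × 2 = 240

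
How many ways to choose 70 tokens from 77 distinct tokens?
C(77,70) = 77!/(70!×7!) = 2404808340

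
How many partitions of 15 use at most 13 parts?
By conjugation, equals partitions of 15 into parts ≤ 13. Let r_j(i) = number of partitions of i into parts ≤ j, for i = 0..15. r_1(i) = 1 for all i; r_j(i) = r_{j-1}(i) + r_j(i-j). Rows j = 2..13: ≤2: 1 1 2 2 3 3 4 4 5 5 6 6 7 7 8 8; ≤3: 1 1 2 3 4 5 7 8 10 12 14 16 19 21 24 27; ≤4: 1 1 2 3 5 6 9 11 15 18 23 27 34 39 47 54; ≤5: 1 1 2 3 5 7 10 13 18 23 30 37 47 57 70 84; ≤6: 1 1 2 3 5 7 11 14 20 26 35 44 58 71 90 110; ≤7: 1 1 2 3 5 7 11 15 21 28 38 49 65 82 105 131; ≤8: 1 1 2 3 5 7 11 15 22 29 40 52 70 89 116 146; ≤9: 1 1 2 3 5 7 11 15 22 30 41 54 73 94 123 157; ≤10: 1 1 2 3 5 7 11 15 22 30 42 55 75 97 128 164; ≤11: 1 1 2 3 5 7 11 15 22 30 42 56 76 99 131 169; ≤12: 1 1 2 3 5 7 11 15 22 30 42 56 77 100 133 172; ≤13: 1 1 2 3 5 7 11 15 22 30 42 56 77 101 134 174. r_13(15) = 174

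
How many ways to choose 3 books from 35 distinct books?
C(35,3) = 35!/(3!×32!) = 6545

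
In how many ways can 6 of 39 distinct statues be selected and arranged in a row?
P(39,6) = 39!/(39-6)! = 2349088560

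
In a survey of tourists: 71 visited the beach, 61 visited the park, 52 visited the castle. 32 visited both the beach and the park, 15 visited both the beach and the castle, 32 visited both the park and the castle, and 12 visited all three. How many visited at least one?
|A∪B∪C| = 71+61+52-32-15-32+12 = 117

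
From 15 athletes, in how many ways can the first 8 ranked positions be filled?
P(15,8) = 15!/(15-8)! = 259459200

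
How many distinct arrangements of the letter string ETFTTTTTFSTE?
12! / (7! × 2! × 2! × 1!) = 23760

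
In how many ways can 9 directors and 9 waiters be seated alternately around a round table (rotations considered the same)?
Fix one of the directors: (9-1)! ways for the remaining directors, × 9! ways for the waiters = 40320 × 362880 = 14631321600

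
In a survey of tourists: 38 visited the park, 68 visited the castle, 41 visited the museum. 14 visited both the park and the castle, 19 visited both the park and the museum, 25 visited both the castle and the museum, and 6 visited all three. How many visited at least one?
|A∪B∪C| = 38+68+41-14-19-25+6 = 95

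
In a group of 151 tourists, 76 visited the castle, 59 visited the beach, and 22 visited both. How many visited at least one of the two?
|A∪B| = |A| + |B| - |A∩B| = 76 + 59 - 22 = 113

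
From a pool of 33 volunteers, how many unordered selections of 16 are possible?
C(33,16) = 33!/(16!×17!) = 1166803110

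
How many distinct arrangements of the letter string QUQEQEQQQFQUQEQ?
15! / (3! × 1! × 9! × 2!) = 300300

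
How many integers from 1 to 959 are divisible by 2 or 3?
⌊959/2⌋ + ⌊959/3⌋ - ⌊959/6⌋ = 479 + 319 - 159 = 639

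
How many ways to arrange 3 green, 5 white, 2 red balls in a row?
10! / (3! × 5! × 2!) = 2520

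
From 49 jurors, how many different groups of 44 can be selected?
C(49,44) = 49!/(44!×5!) = 1906884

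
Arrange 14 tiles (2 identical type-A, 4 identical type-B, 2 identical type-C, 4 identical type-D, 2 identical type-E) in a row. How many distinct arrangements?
14! / (2! × 4! × 2! × 4! × 2!) = 18918900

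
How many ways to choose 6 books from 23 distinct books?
C(23,6) = 23!/(6!×17!) = 100947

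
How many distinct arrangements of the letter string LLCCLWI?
7! / (3! × 1! × 1! × 2!) = 420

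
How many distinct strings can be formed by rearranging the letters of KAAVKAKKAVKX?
12! / (2! × 5! × 1! × 4!) = 83160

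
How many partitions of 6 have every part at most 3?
Let r_j(i) = number of partitions of i into parts ≤ j, for i = 0..6. r_1(i) = 1 for all i; r_j(i) = r_{j-1}(i) + r_j(i-j). Rows j = 2..3: ≤2: 1 1 2 2 3 3 4; ≤3: 1 1 2 3 4 5 7. r_3(6) = 7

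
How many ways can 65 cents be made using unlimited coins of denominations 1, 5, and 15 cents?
Coefficient of x^65 in 1/(1-x^1) · 1/(1-x^5) · 1/(1-x^15). Case on j = number of 15-cent coins (j = 0..4); remainder r = 65 - 15j is made from {1,5} in ⌊r/5⌋+1 ways. r = 65, 50, 35, 20, 5 → 14 + 11 + 8 + 5 + 2 = 40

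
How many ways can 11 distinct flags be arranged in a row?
11! = 39916800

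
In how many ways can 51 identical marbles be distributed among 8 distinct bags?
C(51+8-1, 8-1) = C(58, 7) = 300674088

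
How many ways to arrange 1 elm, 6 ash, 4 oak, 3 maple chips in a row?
14! / (1! × 6! × 4! × 3!) = 840840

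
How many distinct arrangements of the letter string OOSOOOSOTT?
10! / (2! × 6! × 2!) = 1260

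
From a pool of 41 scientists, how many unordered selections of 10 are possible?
C(41,10) = 41!/(10!×31!) = 1121099408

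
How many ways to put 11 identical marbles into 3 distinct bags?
C(11+3-1, 3-1) = C(13, 2) = 78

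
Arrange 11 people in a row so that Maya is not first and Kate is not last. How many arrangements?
By inclusion-exclusion: 11! - 2×(11-1)! + (11-2)! = 39916800 - 7257600 + 362880 = 33022080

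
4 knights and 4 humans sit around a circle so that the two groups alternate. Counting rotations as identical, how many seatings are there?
Fix one of the knights: (4-1)! ways for the remaining knights, × 4! ways for the humans = 6 × 24 = 144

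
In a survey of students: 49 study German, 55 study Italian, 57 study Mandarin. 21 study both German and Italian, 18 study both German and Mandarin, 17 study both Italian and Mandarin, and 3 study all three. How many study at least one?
|A∪B∪C| = 49+55+57-21-18-17+3 = 108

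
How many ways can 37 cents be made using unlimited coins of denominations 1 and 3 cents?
Coefficient of x^37 in 1/(1-x^1) · 1/(1-x^3). Use j coins of 3 for j = 0..⌊37/3⌋ = 12, the rest in 1s: 12 + 1 = 13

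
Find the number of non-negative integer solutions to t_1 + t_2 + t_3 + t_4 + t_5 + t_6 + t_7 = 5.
C(5+7-1, 7-1) = C(11, 6) = 462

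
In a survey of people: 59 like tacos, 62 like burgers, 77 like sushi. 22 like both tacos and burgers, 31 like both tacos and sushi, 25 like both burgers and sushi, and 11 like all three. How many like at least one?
|A∪B∪C| = 59+62+77-22-31-25+11 = 131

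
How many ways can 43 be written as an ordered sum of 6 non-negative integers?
C(43+6-1, 6-1) = C(48, 5) = 1712304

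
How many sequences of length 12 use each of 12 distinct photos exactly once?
12! = 479001600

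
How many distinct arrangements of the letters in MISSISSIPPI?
11! / (1! × 4! × 4! × 2!) = 34650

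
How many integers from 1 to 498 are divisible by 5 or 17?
⌊498/5⌋ + ⌊498/17⌋ - ⌊498/85⌋ = 99 + 29 - 5 = 123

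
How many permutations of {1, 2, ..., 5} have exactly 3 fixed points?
Choose the 3 fixed points C(5,3) = 10, derange the rest: !2 = Σ_{j=0}^{2} (-1)^j·2!/j! = 2 - 2 + 1 = 1. Product = 10 × 1 = 10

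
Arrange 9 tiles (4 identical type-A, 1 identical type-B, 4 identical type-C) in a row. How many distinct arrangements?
9! / (4! × 1! × 4!) = 630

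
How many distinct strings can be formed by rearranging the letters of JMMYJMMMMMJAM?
13! / (1! × 3! × 8! × 1!) = 25740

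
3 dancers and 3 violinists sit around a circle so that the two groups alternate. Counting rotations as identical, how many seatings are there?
Fix one of the dancers: (3-1)! ways for the remaining dancers, × 3! ways for the violinists = 2 × 6 = 12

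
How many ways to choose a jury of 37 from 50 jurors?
C(50,37) = 50!/(37!×13!) = 354860518600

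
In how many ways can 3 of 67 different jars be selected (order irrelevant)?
C(67,3) = 67!/(3!×64!) = 47905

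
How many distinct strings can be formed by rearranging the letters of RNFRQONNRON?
11! / (2! × 1! × 4! × 1! × 3!) = 138600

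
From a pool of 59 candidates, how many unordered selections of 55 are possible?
C(59,55) = 59!/(55!×4!) = 455126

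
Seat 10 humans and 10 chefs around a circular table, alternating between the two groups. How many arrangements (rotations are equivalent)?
Fix one of the humans: (10-1)! ways for the remaining humans, × 10! ways for the chefs = 362880 × 3628800 = 1316818944000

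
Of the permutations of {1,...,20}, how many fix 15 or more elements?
Exactly j fixed points: C(20,j)·!(20-j); sum over j ≥ 15 (derangement numbers via !m = (m-1)·(!(m-1) + !(m-2)): !0..!5 = 1, 0, 1, 2, 9, 44). Σ_{j=15}^{20} C(20,j)·!(20-j) = C(20,15)·!5 + C(20,16)·!4 + C(20,17)·!3 + C(20,18)·!2 + C(20,19)·!1 + C(20,20)·!0 = 15504·44 + 4845·9 + 1140·2 + 190·1 + 20·0 + 1·1 = 728252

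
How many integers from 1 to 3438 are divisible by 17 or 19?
⌊3438/17⌋ + ⌊3438/19⌋ - ⌊3438/323⌋ = 202 + 180 - 10 = 372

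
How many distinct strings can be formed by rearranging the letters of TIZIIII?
7! / (1! × 1! × 5!) = 42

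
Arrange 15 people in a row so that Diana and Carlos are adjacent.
Treat as block: (15-1)! × 2! = 87178291200 × 2 = 174356582400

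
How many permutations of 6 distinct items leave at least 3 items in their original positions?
Exactly j fixed points: C(6,j)·!(6-j); sum over j ≥ 3 (derangement numbers via !m = (m-1)·(!(m-1) + !(m-2)): !0..!3 = 1, 0, 1, 2). Σ_{j=3}^{6} C(6,j)·!(6-j) = C(6,3)·!3 + C(6,4)·!2 + C(6,5)·!1 + C(6,6)·!0 = 20·2 + 15·1 + 6·0 + 1·1 = 56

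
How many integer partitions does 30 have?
Pentagonal recurrence p(n) = p(n-1) + p(n-2) - p(n-5) - p(n-7) + p(n-12) + p(n-15) - ... gives p(0..29) = 1, 1, 2, 3, 5, 7, 11, 15, 22, 30, 42, 56, 77, 101, 135, 176, 231, 297, 385, 490, 627, 792, 1002, 1255, 1575, 1958, 2436, 3010, 3718, 4565. p(30) = p(29) + p(28) - p(25) - p(23) + p(18) + p(15) - p(8) - p(4) = 4565 + 3718 - 1958 - 1255 + 385 + 176 - 22 - 5 = 5604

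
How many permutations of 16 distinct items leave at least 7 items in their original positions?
Exactly j fixed points: C(16,j)·!(16-j); sum over j ≥ 7 (derangement numbers via !m = (m-1)·(!(m-1) + !(m-2)): !0..!9 = 1, 0, 1, 2, 9, 44, 265, 1854, 14833, 133496). Σ_{j=7}^{16} C(16,j)·!(16-j) = C(16,7)·!9 + C(16,8)·!8 + C(16,9)·!7 + C(16,10)·!6 + C(16,11)·!5 + C(16,12)·!4 + C(16,13)·!3 + C(16,14)·!2 + C(16,15)·!1 + C(16,16)·!0 = 11440·133496 + 12870·14833 + 11440·1854 + 8008·265 + 4368·44 + 1820·9 + 560·2 + 120·1 + 16·0 + 1·1 = 1741636643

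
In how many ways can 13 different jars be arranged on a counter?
13! = 6227020800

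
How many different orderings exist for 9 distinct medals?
9! = 362880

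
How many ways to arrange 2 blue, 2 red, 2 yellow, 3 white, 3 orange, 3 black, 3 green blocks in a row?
18! / (2! × 2! × 2! × 3! × 3! × 3! × 3!) = 617512896000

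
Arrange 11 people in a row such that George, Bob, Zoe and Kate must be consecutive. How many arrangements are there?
Treat the 4 as one block: (11-4+1)! × 4! = 40320 × 24 = 967680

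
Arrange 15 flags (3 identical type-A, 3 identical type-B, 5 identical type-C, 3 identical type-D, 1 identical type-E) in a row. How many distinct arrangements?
15! / (3! × 3! × 5! × 3! × 1!) = 50450400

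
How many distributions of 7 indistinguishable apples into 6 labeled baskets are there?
C(7+6-1, 6-1) = C(12, 5) = 792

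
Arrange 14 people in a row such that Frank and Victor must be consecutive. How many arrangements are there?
Treat the 2 as one block: (14-2+1)! × 2! = 6227020800 × 2 = 12454041600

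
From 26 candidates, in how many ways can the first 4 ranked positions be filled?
P(26,4) = 26!/(26-4)! = 358800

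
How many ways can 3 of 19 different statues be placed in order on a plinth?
P(19,3) = 19!/(19-3)! = 5814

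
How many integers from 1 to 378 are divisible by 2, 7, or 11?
⌊378/2⌋+⌊378/7⌋+⌊378/11⌋ - ⌊378/14⌋-⌊378/22⌋-⌊378/77⌋ + ⌊378/154⌋ = 189+54+34 - 27-17-4 + 2 = 231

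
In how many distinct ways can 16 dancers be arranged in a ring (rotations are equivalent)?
Circular: fix one position, arrange the rest. (16-1)! = 1307674368000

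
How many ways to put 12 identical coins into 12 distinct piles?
C(12+12-1, 12-1) = C(23, 11) = 1352078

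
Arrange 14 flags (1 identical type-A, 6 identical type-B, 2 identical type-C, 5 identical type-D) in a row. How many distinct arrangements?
14! / (1! × 6! × 2! × 5!) = 504504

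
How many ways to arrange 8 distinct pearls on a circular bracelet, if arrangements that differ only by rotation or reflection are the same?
(8-1)!/2 = 5040/2 = 2520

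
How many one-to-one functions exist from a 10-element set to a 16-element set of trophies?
P(16,10) = 16!/(16-10)! = 29059430400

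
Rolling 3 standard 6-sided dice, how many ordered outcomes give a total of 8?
Coefficient of x^8 in (x + x² + ... + x^6)^3. By inclusion-exclusion on dice exceeding 6: Σ_j (-1)^j C(3,j)·C(8-1-6j, 2) = C(3,0)·C(7,2) = 1·21 = 21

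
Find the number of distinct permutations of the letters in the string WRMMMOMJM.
9! / (1! × 1! × 1! × 5! × 1!) = 3024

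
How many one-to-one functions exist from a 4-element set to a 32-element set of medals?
P(32,4) = 32!/(32-4)! = 863040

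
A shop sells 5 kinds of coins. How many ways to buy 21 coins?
C(21+5-1, 5-1) = C(25, 4) = 12650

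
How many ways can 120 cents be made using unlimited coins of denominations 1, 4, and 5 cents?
Coefficient of x^120 in 1/(1-x^1) · 1/(1-x^4) · 1/(1-x^5). Case on j = number of 5-cent coins (j = 0..24); remainder r = 120 - 5j is made from {1,4} in ⌊r/4⌋+1 ways. r = 120, 115, 110, 105, 100, 95, 90, 85, 80, 75, 70, 65, 60, 55, 50, 45, 40, 35, 30, 25, 20, 15, 10, 5, 0 → 31 + 29 + 28 + 27 + 26 + 24 + 23 + 22 + 21 + 19 + 18 + 17 + 16 + 14 + 13 + 12 + 11 + 9 + 8 + 7 + 6 + 4 + 3 + 2 + 1 = 391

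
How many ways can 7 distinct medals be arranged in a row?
7! = 5040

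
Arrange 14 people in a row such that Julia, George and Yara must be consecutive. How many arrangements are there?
Treat the 3 as one block: (14-3+1)! × 3! = 479001600 × 6 = 2874009600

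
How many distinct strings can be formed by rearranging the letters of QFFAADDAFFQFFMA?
15! / (2! × 2! × 4! × 1! × 6!) = 18918900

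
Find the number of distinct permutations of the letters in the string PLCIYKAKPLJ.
11! / (2! × 1! × 2! × 1! × 1! × 1! × 2! × 1!) = 4989600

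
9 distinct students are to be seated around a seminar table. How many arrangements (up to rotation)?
Circular: fix one position, arrange the rest. (9-1)! = 40320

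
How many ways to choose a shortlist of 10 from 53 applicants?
C(53,10) = 53!/(10!×43!) = 19499099620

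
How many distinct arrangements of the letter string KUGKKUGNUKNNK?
13! / (3! × 2! × 5! × 3!) = 720720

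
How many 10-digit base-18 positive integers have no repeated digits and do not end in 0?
Last digit: 17 nonzero choices. First digit: 16 (nonzero, ≠last). Middle 8: P(16,8) = 518918400. Total = 141145804800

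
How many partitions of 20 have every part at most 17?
Let r_j(i) = number of partitions of i into parts ≤ j, for i = 0..20. r_1(i) = 1 for all i; r_j(i) = r_{j-1}(i) + r_j(i-j). Rows j = 2..17: ≤2: 1 1 2 2 3 3 4 4 5 5 6 6 7 7 8 8 9 9 10 10 11; ≤3: 1 1 2 3 4 5 7 8 10 12 14 16 19 21 24 27 30 33 37 40 44; ≤4: 1 1 2 3 5 6 9 11 15 18 23 27 34 39 47 54 64 72 84 94 108; ≤5: 1 1 2 3 5 7 10 13 18 23 30 37 47 57 70 84 101 119 141 164 192; ≤6: 1 1 2 3 5 7 11 14 20 26 35 44 58 71 90 110 136 163 199 235 282; ≤7: 1 1 2 3 5 7 11 15 21 28 38 49 65 82 105 131 164 201 248 300 364; ≤8: 1 1 2 3 5 7 11 15 22 29 40 52 70 89 116 146 186 230 288 352 434; ≤9: 1 1 2 3 5 7 11 15 22 30 41 54 73 94 123 157 201 252 318 393 488; ≤10: 1 1 2 3 5 7 11 15 22 30 42 55 75 97 128 164 212 267 340 423 530; ≤11: 1 1 2 3 5 7 11 15 22 30 42 56 76 99 131 169 219 278 355 445 560; ≤12: 1 1 2 3 5 7 11 15 22 30 42 56 77 100 133 172 224 285 366 460 582; ≤13: 1 1 2 3 5 7 11 15 22 30 42 56 77 101 134 174 227 290 373 471 597; ≤14: 1 1 2 3 5 7 11 15 22 30 42 56 77 101 135 175 229 293 378 478 608; ≤15: 1 1 2 3 5 7 11 15 22 30 42 56 77 101 135 176 230 295 381 483 615; ≤16: 1 1 2 3 5 7 11 15 22 30 42 56 77 101 135 176 231 296 383 486 620; ≤17: 1 1 2 3 5 7 11 15 22 30 42 56 77 101 135 176 231 297 384 488 623. r_17(20) = 623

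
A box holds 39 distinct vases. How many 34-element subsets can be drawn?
C(39,34) = 39!/(34!×5!) = 575757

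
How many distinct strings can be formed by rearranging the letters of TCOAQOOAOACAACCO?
16! / (5! × 4! × 1! × 1! × 5!) = 60540480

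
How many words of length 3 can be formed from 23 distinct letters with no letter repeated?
P(23,3) = 23!/(23-3)! = 10626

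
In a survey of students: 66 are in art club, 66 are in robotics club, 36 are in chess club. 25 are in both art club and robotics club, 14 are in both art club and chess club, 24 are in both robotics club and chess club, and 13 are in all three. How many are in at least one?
|A∪B∪C| = 66+66+36-25-14-24+13 = 118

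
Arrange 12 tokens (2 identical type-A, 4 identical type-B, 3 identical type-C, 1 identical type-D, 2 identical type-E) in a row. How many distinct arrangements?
12! / (2! × 4! × 3! × 1! × 2!) = 831600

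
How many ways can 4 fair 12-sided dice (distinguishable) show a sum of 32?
Coefficient of x^32 in (x + x² + ... + x^12)^4. By inclusion-exclusion on dice exceeding 12: Σ_j (-1)^j C(4,j)·C(32-1-12j, 3) = C(4,0)·C(31,3) - C(4,1)·C(19,3) + C(4,2)·C(7,3) = 1·4495 - 4·969 + 6·35 = 829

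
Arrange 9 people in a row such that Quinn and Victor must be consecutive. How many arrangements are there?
Treat the 2 as one block: (9-2+1)! × 2! = 40320 × 2 = 80640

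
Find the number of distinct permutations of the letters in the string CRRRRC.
6! / (4! × 2!) = 15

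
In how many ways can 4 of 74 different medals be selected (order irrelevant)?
C(74,4) = 74!/(4!×70!) = 1150626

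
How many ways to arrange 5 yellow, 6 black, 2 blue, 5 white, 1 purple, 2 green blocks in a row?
21! / (5! × 6! × 2! × 5! × 1! × 2!) = 1231938227520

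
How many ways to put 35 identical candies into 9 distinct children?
C(35+9-1, 9-1) = C(43, 8) = 145008513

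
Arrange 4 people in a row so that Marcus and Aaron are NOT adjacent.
Total - adjacent = 4! - (4-1)!×2 = 24 - 12 = 12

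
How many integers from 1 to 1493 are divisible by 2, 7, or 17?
⌊1493/2⌋+⌊1493/7⌋+⌊1493/17⌋ - ⌊1493/14⌋-⌊1493/34⌋-⌊1493/119⌋ + ⌊1493/238⌋ = 746+213+87 - 106-43-12 + 6 = 891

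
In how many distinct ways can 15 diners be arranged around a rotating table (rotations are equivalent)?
Circular: fix one position, arrange the rest. (15-1)! = 87178291200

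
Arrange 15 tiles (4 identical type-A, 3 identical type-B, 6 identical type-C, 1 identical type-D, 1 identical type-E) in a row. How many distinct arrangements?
15! / (4! × 3! × 6! × 1! × 1!) = 12612600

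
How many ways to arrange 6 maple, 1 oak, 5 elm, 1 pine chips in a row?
13! / (6! × 1! × 5! × 1!) = 72072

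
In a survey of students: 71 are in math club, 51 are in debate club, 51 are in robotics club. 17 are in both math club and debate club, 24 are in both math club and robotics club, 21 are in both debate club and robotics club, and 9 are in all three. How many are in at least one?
|A∪B∪C| = 71+51+51-17-24-21+9 = 120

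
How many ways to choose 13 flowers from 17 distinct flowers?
C(17,13) = 17!/(13!×4!) = 2380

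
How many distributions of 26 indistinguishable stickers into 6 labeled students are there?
C(26+6-1, 6-1) = C(31, 5) = 169911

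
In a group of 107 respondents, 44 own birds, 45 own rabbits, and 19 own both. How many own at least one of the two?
|A∪B| = |A| + |B| - |A∩B| = 44 + 45 - 19 = 70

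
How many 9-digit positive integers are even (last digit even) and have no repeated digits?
Last∈{0,2,4,6,8}. Last=0: 362880. Last nonzero: 4×8×P(8,7) = 1290240. Total = 1653120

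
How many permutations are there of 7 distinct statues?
7! = 5040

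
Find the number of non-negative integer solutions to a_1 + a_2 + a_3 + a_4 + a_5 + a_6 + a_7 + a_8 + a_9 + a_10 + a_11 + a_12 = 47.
C(47+12-1, 12-1) = C(58, 11) = 227692286640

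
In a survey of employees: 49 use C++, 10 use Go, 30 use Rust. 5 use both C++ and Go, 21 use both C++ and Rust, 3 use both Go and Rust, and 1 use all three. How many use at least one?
|A∪B∪C| = 49+10+30-5-21-3+1 = 61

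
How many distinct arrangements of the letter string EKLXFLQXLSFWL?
13! / (1! × 1! × 1! × 4! × 1! × 2! × 2! × 1!) = 64864800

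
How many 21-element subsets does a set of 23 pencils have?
C(23,21) = 23!/(21!×2!) = 253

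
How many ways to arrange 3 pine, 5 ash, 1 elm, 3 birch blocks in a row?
12! / (3! × 5! × 1! × 3!) = 110880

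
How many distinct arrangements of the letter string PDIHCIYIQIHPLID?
15! / (1! × 5! × 1! × 2! × 1! × 1! × 2! × 2!) = 1362160800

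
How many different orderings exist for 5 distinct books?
5! = 120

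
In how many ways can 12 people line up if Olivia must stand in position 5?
Fix one position: (12-1)! = 39916800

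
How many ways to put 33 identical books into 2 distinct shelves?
C(33+2-1, 2-1) = C(34, 1) = 34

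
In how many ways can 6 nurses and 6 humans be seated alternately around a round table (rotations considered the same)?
Fix one of the nurses: (6-1)! ways for the remaining nurses, × 6! ways for the humans = 120 × 720 = 86400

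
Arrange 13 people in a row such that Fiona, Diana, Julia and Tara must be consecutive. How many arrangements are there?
Treat the 4 as one block: (13-4+1)! × 4! = 3628800 × 24 = 87091200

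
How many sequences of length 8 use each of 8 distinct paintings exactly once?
8! = 40320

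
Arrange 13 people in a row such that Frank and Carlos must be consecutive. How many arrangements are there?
Treat the 2 as one block: (13-2+1)! × 2! = 479001600 × 2 = 958003200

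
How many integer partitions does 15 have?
Pentagonal recurrence p(n) = p(n-1) + p(n-2) - p(n-5) - p(n-7) + p(n-12) + p(n-15) - ... gives p(0..14) = 1, 1, 2, 3, 5, 7, 11, 15, 22, 30, 42, 56, 77, 101, 135. p(15) = p(14) + p(13) - p(10) - p(8) + p(3) + p(0) = 135 + 101 - 42 - 22 + 3 + 1 = 176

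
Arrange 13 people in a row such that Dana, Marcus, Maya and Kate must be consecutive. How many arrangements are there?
Treat the 4 as one block: (13-4+1)! × 4! = 3628800 × 24 = 87091200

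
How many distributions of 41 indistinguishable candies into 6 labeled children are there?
C(41+6-1, 6-1) = C(46, 5) = 1370754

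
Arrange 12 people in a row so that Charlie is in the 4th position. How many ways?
Fix one position: (12-1)! = 39916800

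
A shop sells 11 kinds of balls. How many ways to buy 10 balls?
C(10+11-1, 11-1) = C(20, 10) = 184756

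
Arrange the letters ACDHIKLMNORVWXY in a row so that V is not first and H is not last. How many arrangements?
By inclusion-exclusion: 15! - 2×(15-1)! + (15-2)! = 1307674368000 - 174356582400 + 6227020800 = 1139544806400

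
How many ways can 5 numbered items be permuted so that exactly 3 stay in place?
Choose the 3 fixed points C(5,3) = 10, derange the rest: !2 = Σ_{j=0}^{2} (-1)^j·2!/j! = 2 - 2 + 1 = 1. Product = 10 × 1 = 10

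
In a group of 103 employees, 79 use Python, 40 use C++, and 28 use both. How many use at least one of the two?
|A∪B| = |A| + |B| - |A∩B| = 79 + 40 - 28 = 91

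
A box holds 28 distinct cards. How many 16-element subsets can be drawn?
C(28,16) = 28!/(16!×12!) = 30421755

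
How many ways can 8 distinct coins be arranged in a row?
8! = 40320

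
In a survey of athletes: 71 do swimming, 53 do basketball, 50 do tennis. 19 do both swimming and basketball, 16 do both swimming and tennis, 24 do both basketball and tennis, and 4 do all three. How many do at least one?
|A∪B∪C| = 71+53+50-19-16-24+4 = 119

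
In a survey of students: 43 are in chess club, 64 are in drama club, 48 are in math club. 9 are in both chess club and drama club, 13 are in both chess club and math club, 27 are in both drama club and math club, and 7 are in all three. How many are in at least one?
|A∪B∪C| = 43+64+48-9-13-27+7 = 113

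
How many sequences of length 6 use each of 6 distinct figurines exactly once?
6! = 720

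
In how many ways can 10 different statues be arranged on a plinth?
10! = 3628800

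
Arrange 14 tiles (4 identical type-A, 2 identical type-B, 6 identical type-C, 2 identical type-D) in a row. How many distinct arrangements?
14! / (4! × 2! × 6! × 2!) = 1261260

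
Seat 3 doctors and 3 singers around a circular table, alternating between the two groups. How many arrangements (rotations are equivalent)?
Fix one of the doctors: (3-1)! ways for the remaining doctors, × 3! ways for the singers = 2 × 6 = 12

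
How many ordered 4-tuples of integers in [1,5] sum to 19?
Coefficient of x^19 in (x + x² + ... + x^5)^4. By inclusion-exclusion on dice exceeding 5: Σ_j (-1)^j C(4,j)·C(19-1-5j, 3) = C(4,0)·C(18,3) - C(4,1)·C(13,3) + C(4,2)·C(8,3) - C(4,3)·C(3,3) = 1·816 - 4·286 + 6·56 - 4·1 = 4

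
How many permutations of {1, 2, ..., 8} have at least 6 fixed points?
Exactly j fixed points: C(8,j)·!(8-j); sum over j ≥ 6 (derangement numbers via !m = (m-1)·(!(m-1) + !(m-2)): !0..!2 = 1, 0, 1). Σ_{j=6}^{8} C(8,j)·!(8-j) = C(8,6)·!2 + C(8,7)·!1 + C(8,8)·!0 = 28·1 + 8·0 + 1·1 = 29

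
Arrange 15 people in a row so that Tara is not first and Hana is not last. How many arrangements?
By inclusion-exclusion: 15! - 2×(15-1)! + (15-2)! = 1307674368000 - 174356582400 + 6227020800 = 1139544806400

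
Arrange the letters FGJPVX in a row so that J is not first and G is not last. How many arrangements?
By inclusion-exclusion: 6! - 2×(6-1)! + (6-2)! = 720 - 240 + 24 = 504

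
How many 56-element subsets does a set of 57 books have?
C(57,56) = 57!/(56!×1!) = 57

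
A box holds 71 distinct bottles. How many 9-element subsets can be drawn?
C(71,9) = 71!/(9!×62!) = 74473879480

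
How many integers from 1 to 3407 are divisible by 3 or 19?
⌊3407/3⌋ + ⌊3407/19⌋ - ⌊3407/57⌋ = 1135 + 179 - 59 = 1255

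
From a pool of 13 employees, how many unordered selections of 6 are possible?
C(13,6) = 13!/(6!×7!) = 1716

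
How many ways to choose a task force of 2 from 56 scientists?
C(56,2) = 56!/(2!×54!) = 1540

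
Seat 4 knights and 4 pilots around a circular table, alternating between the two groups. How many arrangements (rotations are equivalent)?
Fix one of the knights: (4-1)! ways for the remaining knights, × 4! ways for the pilots = 6 × 24 = 144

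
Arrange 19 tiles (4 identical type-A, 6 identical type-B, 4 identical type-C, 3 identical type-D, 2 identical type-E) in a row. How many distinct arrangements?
19! / (4! × 6! × 4! × 3! × 2!) = 24443218800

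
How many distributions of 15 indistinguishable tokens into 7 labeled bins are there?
C(15+7-1, 7-1) = C(21, 6) = 54264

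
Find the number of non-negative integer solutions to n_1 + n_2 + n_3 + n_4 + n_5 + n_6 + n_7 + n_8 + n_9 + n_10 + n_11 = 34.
C(34+11-1, 11-1) = C(44, 10) = 2481256778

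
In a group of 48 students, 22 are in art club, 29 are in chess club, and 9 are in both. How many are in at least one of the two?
|A∪B| = |A| + |B| - |A∩B| = 22 + 29 - 9 = 42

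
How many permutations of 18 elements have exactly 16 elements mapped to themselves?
Choose the 16 fixed points C(18,16) = 153, derange the rest: !2 = Σ_{j=0}^{2} (-1)^j·2!/j! = 2 - 2 + 1 = 1. Product = 153 × 1 = 153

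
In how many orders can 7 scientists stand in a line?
7! = 5040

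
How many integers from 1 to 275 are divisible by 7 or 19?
⌊275/7⌋ + ⌊275/19⌋ - ⌊275/133⌋ = 39 + 14 - 2 = 51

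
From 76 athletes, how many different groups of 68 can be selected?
C(76,68) = 76!/(68!×8!) = 18855883575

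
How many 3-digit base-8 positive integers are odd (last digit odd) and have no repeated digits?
Last∈{1,3,5,7}. Last=0: 0. Last nonzero: 4×6×P(6,1) = 144. Total = 144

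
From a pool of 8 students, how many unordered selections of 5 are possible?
C(8,5) = 8!/(5!×3!) = 56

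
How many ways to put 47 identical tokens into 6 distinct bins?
C(47+6-1, 6-1) = C(52, 5) = 2598960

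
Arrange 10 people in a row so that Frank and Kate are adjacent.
Treat as block: (10-1)! × 2! = 362880 × 2 = 725760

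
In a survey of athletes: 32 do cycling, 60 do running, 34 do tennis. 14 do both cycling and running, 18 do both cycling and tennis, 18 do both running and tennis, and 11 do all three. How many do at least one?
|A∪B∪C| = 32+60+34-14-18-18+11 = 87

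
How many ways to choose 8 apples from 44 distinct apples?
C(44,8) = 44!/(8!×36!) = 177232627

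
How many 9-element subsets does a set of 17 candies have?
C(17,9) = 17!/(9!×8!) = 24310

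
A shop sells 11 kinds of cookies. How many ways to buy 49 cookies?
C(49+11-1, 11-1) = C(59, 10) = 62828356305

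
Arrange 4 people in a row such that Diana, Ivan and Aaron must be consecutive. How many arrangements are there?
Treat the 3 as one block: (4-3+1)! × 3! = 2 × 6 = 12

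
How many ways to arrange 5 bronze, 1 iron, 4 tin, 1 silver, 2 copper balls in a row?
13! / (5! × 1! × 4! × 1! × 2!) = 1081080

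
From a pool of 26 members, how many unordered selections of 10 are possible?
C(26,10) = 26!/(10!×16!) = 5311735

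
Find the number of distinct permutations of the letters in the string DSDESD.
6! / (2! × 1! × 3!) = 60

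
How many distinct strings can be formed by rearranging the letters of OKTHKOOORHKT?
12! / (3! × 1! × 2! × 4! × 2!) = 831600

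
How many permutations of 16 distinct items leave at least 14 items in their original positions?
Exactly j fixed points: C(16,j)·!(16-j); sum over j ≥ 14 (derangement numbers via !m = (m-1)·(!(m-1) + !(m-2)): !0..!2 = 1, 0, 1). Σ_{j=14}^{16} C(16,j)·!(16-j) = C(16,14)·!2 + C(16,15)·!1 + C(16,16)·!0 = 120·1 + 16·0 + 1·1 = 121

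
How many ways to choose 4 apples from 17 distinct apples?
C(17,4) = 17!/(4!×13!) = 2380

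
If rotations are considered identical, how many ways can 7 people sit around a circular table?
Circular: fix one position, arrange the rest. (7-1)! = 720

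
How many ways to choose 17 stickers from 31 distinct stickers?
C(31,17) = 31!/(17!×14!) = 265182525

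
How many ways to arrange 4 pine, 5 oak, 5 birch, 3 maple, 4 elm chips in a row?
21! / (4! × 5! × 5! × 3! × 4!) = 1026615189600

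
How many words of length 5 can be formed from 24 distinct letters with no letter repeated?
P(24,5) = 24!/(24-5)! = 5100480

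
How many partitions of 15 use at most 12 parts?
By conjugation, equals partitions of 15 into parts ≤ 12. Let r_j(i) = number of partitions of i into parts ≤ j, for i = 0..15. r_1(i) = 1 for all i; r_j(i) = r_{j-1}(i) + r_j(i-j). Rows j = 2..12: ≤2: 1 1 2 2 3 3 4 4 5 5 6 6 7 7 8 8; ≤3: 1 1 2 3 4 5 7 8 10 12 14 16 19 21 24 27; ≤4: 1 1 2 3 5 6 9 11 15 18 23 27 34 39 47 54; ≤5: 1 1 2 3 5 7 10 13 18 23 30 37 47 57 70 84; ≤6: 1 1 2 3 5 7 11 14 20 26 35 44 58 71 90 110; ≤7: 1 1 2 3 5 7 11 15 21 28 38 49 65 82 105 131; ≤8: 1 1 2 3 5 7 11 15 22 29 40 52 70 89 116 146; ≤9: 1 1 2 3 5 7 11 15 22 30 41 54 73 94 123 157; ≤10: 1 1 2 3 5 7 11 15 22 30 42 55 75 97 128 164; ≤11: 1 1 2 3 5 7 11 15 22 30 42 56 76 99 131 169; ≤12: 1 1 2 3 5 7 11 15 22 30 42 56 77 100 133 172. r_12(15) = 172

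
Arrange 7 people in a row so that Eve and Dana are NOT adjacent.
Total - adjacent = 7! - (7-1)!×2 = 5040 - 1440 = 3600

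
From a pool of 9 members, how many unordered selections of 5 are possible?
C(9,5) = 9!/(5!×4!) = 126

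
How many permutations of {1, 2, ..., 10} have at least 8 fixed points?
Exactly j fixed points: C(10,j)·!(10-j); sum over j ≥ 8 (derangement numbers via !m = (m-1)·(!(m-1) + !(m-2)): !0..!2 = 1, 0, 1). Σ_{j=8}^{10} C(10,j)·!(10-j) = C(10,8)·!2 + C(10,9)·!1 + C(10,10)·!0 = 45·1 + 10·0 + 1·1 = 46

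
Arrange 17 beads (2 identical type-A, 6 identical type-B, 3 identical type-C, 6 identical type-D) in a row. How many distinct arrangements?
17! / (2! × 6! × 3! × 6!) = 57177120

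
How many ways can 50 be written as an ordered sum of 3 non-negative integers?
C(50+3-1, 3-1) = C(52, 2) = 1326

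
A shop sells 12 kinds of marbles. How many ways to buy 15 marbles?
C(15+12-1, 12-1) = C(26, 11) = 7726160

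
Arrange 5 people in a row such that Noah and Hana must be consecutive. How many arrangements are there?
Treat the 2 as one block: (5-2+1)! × 2! = 24 × 2 = 48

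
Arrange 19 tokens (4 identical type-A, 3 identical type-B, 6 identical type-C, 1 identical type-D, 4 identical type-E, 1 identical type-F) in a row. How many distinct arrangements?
19! / (4! × 3! × 6! × 1! × 4! × 1!) = 48886437600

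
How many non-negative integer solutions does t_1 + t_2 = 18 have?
C(18+2-1, 2-1) = C(19, 1) = 19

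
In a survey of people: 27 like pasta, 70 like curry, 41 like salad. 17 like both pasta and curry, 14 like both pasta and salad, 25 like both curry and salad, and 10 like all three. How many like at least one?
|A∪B∪C| = 27+70+41-17-14-25+10 = 92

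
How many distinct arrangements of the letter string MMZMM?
5! / (1! × 4!) = 5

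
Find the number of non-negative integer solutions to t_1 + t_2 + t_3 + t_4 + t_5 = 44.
C(44+5-1, 5-1) = C(48, 4) = 194580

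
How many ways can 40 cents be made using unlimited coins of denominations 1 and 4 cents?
Coefficient of x^40 in 1/(1-x^1) · 1/(1-x^4). Use j coins of 4 for j = 0..⌊40/4⌋ = 10, the rest in 1s: 10 + 1 = 11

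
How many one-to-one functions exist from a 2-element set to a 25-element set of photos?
P(25,2) = 25!/(25-2)! = 600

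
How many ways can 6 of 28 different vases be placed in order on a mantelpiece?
P(28,6) = 28!/(28-6)! = 271252800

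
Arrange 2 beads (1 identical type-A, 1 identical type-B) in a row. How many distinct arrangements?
2! / (1! × 1!) = 2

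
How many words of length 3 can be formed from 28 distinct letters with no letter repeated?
P(28,3) = 28!/(28-3)! = 19656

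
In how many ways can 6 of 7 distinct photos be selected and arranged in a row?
P(7,6) = 7!/(7-6)! = 5040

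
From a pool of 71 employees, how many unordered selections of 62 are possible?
C(71,62) = 71!/(62!×9!) = 74473879480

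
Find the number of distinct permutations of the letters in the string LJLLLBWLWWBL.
12! / (6! × 2! × 3! × 1!) = 55440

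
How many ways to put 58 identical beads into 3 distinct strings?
C(58+3-1, 3-1) = C(60, 2) = 1770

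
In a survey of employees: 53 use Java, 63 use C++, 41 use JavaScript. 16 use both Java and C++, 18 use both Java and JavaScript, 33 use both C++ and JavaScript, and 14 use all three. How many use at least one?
|A∪B∪C| = 53+63+41-16-18-33+14 = 104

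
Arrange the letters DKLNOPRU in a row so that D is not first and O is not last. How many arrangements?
By inclusion-exclusion: 8! - 2×(8-1)! + (8-2)! = 40320 - 10080 + 720 = 30960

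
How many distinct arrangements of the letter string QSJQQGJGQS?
10! / (4! × 2! × 2! × 2!) = 18900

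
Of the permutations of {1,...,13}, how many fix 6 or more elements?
Exactly j fixed points: C(13,j)·!(13-j); sum over j ≥ 6 (derangement numbers via !m = (m-1)·(!(m-1) + !(m-2)): !0..!7 = 1, 0, 1, 2, 9, 44, 265, 1854). Σ_{j=6}^{13} C(13,j)·!(13-j) = C(13,6)·!7 + C(13,7)·!6 + C(13,8)·!5 + C(13,9)·!4 + C(13,10)·!3 + C(13,11)·!2 + C(13,12)·!1 + C(13,13)·!0 = 1716·1854 + 1716·265 + 1287·44 + 715·9 + 286·2 + 78·1 + 13·0 + 1·1 = 3699918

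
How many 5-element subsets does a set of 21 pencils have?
C(21,5) = 21!/(5!×16!) = 20349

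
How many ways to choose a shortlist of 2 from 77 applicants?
C(77,2) = 77!/(2!×75!) = 2926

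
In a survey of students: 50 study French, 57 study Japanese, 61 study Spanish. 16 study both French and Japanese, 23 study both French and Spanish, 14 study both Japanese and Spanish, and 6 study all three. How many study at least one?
|A∪B∪C| = 50+57+61-16-23-14+6 = 121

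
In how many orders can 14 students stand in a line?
14! = 87178291200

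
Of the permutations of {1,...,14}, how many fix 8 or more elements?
Exactly j fixed points: C(14,j)·!(14-j); sum over j ≥ 8 (derangement numbers via !m = (m-1)·(!(m-1) + !(m-2)): !0..!6 = 1, 0, 1, 2, 9, 44, 265). Σ_{j=8}^{14} C(14,j)·!(14-j) = C(14,8)·!6 + C(14,9)·!5 + C(14,10)·!4 + C(14,11)·!3 + C(14,12)·!2 + C(14,13)·!1 + C(14,14)·!0 = 3003·265 + 2002·44 + 1001·9 + 364·2 + 91·1 + 14·0 + 1·1 = 893712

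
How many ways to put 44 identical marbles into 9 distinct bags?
C(44+9-1, 9-1) = C(52, 8) = 752538150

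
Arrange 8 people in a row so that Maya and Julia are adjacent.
Treat as block: (8-1)! × 2! = 5040 × 2 = 10080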